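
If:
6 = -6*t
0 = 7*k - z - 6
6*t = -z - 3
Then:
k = 9/7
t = -1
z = 3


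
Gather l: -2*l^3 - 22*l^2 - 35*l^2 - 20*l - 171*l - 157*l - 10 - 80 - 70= -2*l^3 - 57*l^2 - 348*l - 160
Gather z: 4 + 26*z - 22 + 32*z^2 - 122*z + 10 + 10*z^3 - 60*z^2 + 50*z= 10*z^3 - 28*z^2 - 46*z - 8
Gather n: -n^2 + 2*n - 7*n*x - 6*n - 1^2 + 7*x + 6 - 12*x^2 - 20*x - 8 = -n^2 + n*(-7*x - 4) - 12*x^2 - 13*x - 3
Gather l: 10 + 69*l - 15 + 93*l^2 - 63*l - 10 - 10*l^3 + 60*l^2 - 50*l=-10*l^3 + 153*l^2 - 44*l - 15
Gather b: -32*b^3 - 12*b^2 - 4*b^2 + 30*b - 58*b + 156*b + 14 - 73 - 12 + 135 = -32*b^3 - 16*b^2 + 128*b + 64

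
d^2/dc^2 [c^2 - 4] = 2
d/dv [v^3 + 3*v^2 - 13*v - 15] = 3*v^2 + 6*v - 13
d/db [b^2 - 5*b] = 2*b - 5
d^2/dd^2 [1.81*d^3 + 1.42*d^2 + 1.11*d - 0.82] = 10.86*d + 2.84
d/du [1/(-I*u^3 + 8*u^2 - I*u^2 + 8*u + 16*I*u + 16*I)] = (3*I*u^2 - 16*u + 2*I*u - 8 - 16*I)/(-I*u^3 + 8*u^2 - I*u^2 + 8*u + 16*I*u + 16*I)^2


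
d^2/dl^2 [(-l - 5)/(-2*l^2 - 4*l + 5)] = 4*(8*(l + 1)^2*(l + 5) - (3*l + 7)*(2*l^2 + 4*l - 5))/(2*l^2 + 4*l - 5)^3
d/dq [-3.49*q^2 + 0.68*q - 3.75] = 0.68 - 6.98*q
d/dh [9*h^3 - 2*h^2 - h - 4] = 27*h^2 - 4*h - 1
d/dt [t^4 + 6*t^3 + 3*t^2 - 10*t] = 4*t^3 + 18*t^2 + 6*t - 10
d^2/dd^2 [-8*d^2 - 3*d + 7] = -16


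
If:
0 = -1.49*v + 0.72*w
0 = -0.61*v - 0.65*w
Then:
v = 0.00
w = 0.00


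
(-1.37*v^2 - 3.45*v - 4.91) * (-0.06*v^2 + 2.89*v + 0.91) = 0.0822*v^4 - 3.7523*v^3 - 10.9226*v^2 - 17.3294*v - 4.4681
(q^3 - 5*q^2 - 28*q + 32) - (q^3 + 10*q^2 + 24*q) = -15*q^2 - 52*q + 32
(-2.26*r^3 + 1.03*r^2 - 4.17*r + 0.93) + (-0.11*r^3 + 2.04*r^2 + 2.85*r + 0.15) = -2.37*r^3 + 3.07*r^2 - 1.32*r + 1.08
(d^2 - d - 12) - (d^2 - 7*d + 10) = 6*d - 22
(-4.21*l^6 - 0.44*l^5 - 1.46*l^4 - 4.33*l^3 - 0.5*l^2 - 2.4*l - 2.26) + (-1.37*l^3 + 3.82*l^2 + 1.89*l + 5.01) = -4.21*l^6 - 0.44*l^5 - 1.46*l^4 - 5.7*l^3 + 3.32*l^2 - 0.51*l + 2.75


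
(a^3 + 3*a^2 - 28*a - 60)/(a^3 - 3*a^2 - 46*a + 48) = (a^2 - 3*a - 10)/(a^2 - 9*a + 8)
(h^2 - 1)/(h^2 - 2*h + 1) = (h + 1)/(h - 1)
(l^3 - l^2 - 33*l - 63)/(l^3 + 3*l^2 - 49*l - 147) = (l + 3)/(l + 7)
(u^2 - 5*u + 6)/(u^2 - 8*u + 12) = (u - 3)/(u - 6)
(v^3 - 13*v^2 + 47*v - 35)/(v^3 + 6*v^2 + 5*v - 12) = (v^2 - 12*v + 35)/(v^2 + 7*v + 12)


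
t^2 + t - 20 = (t - 4)*(t + 5)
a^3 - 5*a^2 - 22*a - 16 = (a - 8)*(a + 1)*(a + 2)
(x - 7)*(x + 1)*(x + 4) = x^3 - 2*x^2 - 31*x - 28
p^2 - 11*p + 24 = (p - 8)*(p - 3)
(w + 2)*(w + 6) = w^2 + 8*w + 12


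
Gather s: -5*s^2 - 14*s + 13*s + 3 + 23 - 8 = -5*s^2 - s + 18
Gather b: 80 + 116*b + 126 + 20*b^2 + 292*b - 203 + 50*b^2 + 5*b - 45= 70*b^2 + 413*b - 42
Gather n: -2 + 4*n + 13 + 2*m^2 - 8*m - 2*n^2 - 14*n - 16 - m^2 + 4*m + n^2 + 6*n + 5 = m^2 - 4*m - n^2 - 4*n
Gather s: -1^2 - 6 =-7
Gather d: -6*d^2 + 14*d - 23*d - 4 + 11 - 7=-6*d^2 - 9*d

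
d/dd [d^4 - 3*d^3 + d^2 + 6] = d*(4*d^2 - 9*d + 2)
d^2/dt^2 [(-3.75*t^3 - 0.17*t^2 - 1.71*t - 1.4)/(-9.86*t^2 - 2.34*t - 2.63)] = (-4.54747350886464e-13*t^5 - 4.54747350886464e-13*t^4 + 171.224916*t^3 + 928.663704*t^2 + 83.378142*t - 75.972978)/(958.585256*t^6 + 682.481592*t^5 + 929.030892*t^4 + 376.895376*t^3 + 247.804386*t^2 + 48.556638*t + 18.191447)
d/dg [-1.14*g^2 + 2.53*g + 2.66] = 2.53 - 2.28*g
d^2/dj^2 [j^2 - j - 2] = 2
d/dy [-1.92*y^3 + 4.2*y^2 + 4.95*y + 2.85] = -5.76*y^2 + 8.4*y + 4.95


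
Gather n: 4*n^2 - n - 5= 4*n^2 - n - 5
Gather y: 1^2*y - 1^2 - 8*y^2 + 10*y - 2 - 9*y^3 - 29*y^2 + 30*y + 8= -9*y^3 - 37*y^2 + 41*y + 5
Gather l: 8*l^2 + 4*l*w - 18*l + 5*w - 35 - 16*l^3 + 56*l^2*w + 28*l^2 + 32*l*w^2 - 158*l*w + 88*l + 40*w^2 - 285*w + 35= -16*l^3 + l^2*(56*w + 36) + l*(32*w^2 - 154*w + 70) + 40*w^2 - 280*w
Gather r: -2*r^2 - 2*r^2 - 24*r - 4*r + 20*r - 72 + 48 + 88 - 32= -4*r^2 - 8*r + 32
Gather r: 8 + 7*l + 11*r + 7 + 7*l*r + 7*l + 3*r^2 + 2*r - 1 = 14*l + 3*r^2 + r*(7*l + 13) + 14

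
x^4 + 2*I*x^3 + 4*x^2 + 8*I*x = x*(x - 2*I)*(x + 2*I)^2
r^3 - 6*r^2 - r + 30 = (r - 5)*(r - 3)*(r + 2)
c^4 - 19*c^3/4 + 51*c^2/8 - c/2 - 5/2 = (c - 2)^2*(c - 5/4)*(c + 1/2)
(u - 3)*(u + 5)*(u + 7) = u^3 + 9*u^2 - u - 105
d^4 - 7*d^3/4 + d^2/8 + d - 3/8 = (d - 1)^2*(d - 1/2)*(d + 3/4)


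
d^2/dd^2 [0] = 0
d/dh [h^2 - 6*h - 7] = 2*h - 6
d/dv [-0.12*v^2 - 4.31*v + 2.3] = -0.24*v - 4.31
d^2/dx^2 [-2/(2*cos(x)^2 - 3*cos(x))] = 2*(4*(1 - cos(2*x))^2 + 45*cos(x)/2 + 17*cos(2*x)/2 - 9*cos(3*x)/2 - 51/2)/((2*cos(x) - 3)^3*cos(x)^3)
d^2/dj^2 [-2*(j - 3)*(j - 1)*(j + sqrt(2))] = -12*j - 4*sqrt(2) + 16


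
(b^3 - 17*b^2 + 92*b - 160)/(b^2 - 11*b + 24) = (b^2 - 9*b + 20)/(b - 3)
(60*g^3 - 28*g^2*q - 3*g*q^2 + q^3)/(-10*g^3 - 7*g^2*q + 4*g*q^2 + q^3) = (-6*g + q)/(g + q)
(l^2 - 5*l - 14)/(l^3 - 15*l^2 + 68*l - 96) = (l^2 - 5*l - 14)/(l^3 - 15*l^2 + 68*l - 96)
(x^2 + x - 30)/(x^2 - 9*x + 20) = (x + 6)/(x - 4)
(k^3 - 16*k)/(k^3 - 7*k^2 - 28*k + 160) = k*(k + 4)/(k^2 - 3*k - 40)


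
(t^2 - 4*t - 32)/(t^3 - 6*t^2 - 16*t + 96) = (t - 8)/(t^2 - 10*t + 24)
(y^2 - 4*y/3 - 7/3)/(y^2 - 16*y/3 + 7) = (y + 1)/(y - 3)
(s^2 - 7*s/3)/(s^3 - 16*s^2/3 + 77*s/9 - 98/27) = 9*s/(9*s^2 - 27*s + 14)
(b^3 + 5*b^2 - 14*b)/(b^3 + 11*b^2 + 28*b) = (b - 2)/(b + 4)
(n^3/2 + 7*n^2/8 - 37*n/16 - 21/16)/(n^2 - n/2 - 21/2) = (8*n^2 - 10*n - 7)/(8*(2*n - 7))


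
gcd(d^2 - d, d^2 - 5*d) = d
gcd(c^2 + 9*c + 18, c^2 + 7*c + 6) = c + 6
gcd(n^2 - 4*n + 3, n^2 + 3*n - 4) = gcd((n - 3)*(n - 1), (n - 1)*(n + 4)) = n - 1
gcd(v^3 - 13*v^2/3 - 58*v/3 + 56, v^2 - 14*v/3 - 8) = v - 6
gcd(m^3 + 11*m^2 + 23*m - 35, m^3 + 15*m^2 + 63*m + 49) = m + 7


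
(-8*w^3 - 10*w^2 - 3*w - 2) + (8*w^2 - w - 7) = -8*w^3 - 2*w^2 - 4*w - 9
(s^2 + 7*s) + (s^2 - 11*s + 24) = 2*s^2 - 4*s + 24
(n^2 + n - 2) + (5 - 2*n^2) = -n^2 + n + 3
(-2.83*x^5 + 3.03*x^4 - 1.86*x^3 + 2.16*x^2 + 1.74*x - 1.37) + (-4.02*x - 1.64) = -2.83*x^5 + 3.03*x^4 - 1.86*x^3 + 2.16*x^2 - 2.28*x - 3.01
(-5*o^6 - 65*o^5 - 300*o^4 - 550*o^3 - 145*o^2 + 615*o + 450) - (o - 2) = -5*o^6 - 65*o^5 - 300*o^4 - 550*o^3 - 145*o^2 + 614*o + 452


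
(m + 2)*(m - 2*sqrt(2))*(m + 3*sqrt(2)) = m^3 + sqrt(2)*m^2 + 2*m^2 - 12*m + 2*sqrt(2)*m - 24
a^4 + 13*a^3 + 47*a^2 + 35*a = a*(a + 1)*(a + 5)*(a + 7)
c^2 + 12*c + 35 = (c + 5)*(c + 7)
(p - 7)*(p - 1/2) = p^2 - 15*p/2 + 7/2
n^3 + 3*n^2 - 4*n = n*(n - 1)*(n + 4)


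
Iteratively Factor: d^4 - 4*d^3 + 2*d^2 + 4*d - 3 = (d - 1)*(d^3 - 3*d^2 - d + 3) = (d - 3)*(d - 1)*(d^2 - 1) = (d - 3)*(d - 1)*(d + 1)*(d - 1)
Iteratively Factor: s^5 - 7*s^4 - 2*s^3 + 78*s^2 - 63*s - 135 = (s + 1)*(s^4 - 8*s^3 + 6*s^2 + 72*s - 135) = (s - 5)*(s + 1)*(s^3 - 3*s^2 - 9*s + 27) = (s - 5)*(s + 1)*(s + 3)*(s^2 - 6*s + 9) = (s - 5)*(s - 3)*(s + 1)*(s + 3)*(s - 3)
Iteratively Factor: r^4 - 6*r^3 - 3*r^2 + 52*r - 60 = (r - 2)*(r^3 - 4*r^2 - 11*r + 30) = (r - 2)*(r + 3)*(r^2 - 7*r + 10) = (r - 2)^2*(r + 3)*(r - 5)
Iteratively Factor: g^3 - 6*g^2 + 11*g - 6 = (g - 3)*(g^2 - 3*g + 2) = (g - 3)*(g - 1)*(g - 2)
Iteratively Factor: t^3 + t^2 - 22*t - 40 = (t + 2)*(t^2 - t - 20) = (t - 5)*(t + 2)*(t + 4)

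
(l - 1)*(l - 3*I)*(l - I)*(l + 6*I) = l^4 - l^3 + 2*I*l^3 + 21*l^2 - 2*I*l^2 - 21*l - 18*I*l + 18*I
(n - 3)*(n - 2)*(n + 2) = n^3 - 3*n^2 - 4*n + 12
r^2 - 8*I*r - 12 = (r - 6*I)*(r - 2*I)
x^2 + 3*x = x*(x + 3)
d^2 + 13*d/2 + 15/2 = (d + 3/2)*(d + 5)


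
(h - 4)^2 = h^2 - 8*h + 16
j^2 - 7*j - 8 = (j - 8)*(j + 1)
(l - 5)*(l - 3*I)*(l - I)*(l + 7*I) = l^4 - 5*l^3 + 3*I*l^3 + 25*l^2 - 15*I*l^2 - 125*l - 21*I*l + 105*I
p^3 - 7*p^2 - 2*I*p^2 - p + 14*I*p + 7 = (p - 7)*(p - I)^2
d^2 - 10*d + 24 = (d - 6)*(d - 4)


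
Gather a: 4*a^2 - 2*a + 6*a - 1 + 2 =4*a^2 + 4*a + 1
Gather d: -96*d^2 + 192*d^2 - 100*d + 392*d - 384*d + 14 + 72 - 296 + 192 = 96*d^2 - 92*d - 18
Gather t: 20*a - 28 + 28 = 20*a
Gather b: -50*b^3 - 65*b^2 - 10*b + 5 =-50*b^3 - 65*b^2 - 10*b + 5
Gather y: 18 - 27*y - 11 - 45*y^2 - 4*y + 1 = -45*y^2 - 31*y + 8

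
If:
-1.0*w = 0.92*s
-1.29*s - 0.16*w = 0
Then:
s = 0.00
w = 0.00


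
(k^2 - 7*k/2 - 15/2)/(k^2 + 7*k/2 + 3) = (k - 5)/(k + 2)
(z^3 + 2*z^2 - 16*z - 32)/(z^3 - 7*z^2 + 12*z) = (z^2 + 6*z + 8)/(z*(z - 3))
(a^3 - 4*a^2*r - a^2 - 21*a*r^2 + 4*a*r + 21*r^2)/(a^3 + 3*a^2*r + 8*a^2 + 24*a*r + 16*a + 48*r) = (a^2 - 7*a*r - a + 7*r)/(a^2 + 8*a + 16)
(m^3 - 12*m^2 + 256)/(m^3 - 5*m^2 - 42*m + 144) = (m^2 - 4*m - 32)/(m^2 + 3*m - 18)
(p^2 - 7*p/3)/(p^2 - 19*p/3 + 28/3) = p/(p - 4)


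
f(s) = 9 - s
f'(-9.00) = -1.00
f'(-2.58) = -1.00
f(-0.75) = 9.75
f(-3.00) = 12.00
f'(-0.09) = -1.00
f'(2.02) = -1.00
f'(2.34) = -1.00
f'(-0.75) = -1.00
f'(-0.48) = -1.00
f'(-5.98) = -1.00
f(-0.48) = 9.48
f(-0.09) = 9.09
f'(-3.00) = -1.00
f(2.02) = 6.98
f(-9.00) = 18.00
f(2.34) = 6.66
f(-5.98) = 14.98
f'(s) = -1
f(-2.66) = 11.66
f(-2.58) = 11.58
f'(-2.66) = -1.00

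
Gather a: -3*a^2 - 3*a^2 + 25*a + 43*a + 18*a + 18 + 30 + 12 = -6*a^2 + 86*a + 60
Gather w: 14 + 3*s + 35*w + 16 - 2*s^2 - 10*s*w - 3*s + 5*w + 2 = -2*s^2 + w*(40 - 10*s) + 32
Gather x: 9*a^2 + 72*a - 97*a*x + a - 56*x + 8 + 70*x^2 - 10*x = 9*a^2 + 73*a + 70*x^2 + x*(-97*a - 66) + 8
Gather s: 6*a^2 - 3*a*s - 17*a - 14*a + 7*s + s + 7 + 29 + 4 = 6*a^2 - 31*a + s*(8 - 3*a) + 40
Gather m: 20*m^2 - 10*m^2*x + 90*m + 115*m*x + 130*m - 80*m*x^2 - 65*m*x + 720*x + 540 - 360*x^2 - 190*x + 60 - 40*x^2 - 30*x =m^2*(20 - 10*x) + m*(-80*x^2 + 50*x + 220) - 400*x^2 + 500*x + 600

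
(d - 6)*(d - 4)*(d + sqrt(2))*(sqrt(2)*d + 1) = sqrt(2)*d^4 - 10*sqrt(2)*d^3 + 3*d^3 - 30*d^2 + 25*sqrt(2)*d^2 - 10*sqrt(2)*d + 72*d + 24*sqrt(2)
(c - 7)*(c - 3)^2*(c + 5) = c^4 - 8*c^3 - 14*c^2 + 192*c - 315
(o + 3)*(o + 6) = o^2 + 9*o + 18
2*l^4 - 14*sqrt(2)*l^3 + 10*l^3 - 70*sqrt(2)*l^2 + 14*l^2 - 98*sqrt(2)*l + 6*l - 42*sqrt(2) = (l + 3)*(l - 7*sqrt(2))*(sqrt(2)*l + sqrt(2))^2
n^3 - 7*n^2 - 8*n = n*(n - 8)*(n + 1)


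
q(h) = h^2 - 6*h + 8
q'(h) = 2*h - 6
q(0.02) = 7.88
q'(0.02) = -5.96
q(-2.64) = 30.81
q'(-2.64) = -11.28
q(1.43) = 1.46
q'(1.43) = -3.14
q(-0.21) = 9.30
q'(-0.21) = -6.42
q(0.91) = 3.37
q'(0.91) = -4.18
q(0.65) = 4.52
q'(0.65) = -4.70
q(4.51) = 1.28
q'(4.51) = 3.02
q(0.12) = 7.29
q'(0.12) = -5.76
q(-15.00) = 323.00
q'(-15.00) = -36.00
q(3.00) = -1.00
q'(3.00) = 0.00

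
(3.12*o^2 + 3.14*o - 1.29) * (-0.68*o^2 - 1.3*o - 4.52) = -2.1216*o^4 - 6.1912*o^3 - 17.3072*o^2 - 12.5158*o + 5.8308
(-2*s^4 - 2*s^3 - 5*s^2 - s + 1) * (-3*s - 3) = 6*s^5 + 12*s^4 + 21*s^3 + 18*s^2 - 3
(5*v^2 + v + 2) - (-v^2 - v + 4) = 6*v^2 + 2*v - 2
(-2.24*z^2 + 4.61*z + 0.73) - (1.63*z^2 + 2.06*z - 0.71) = -3.87*z^2 + 2.55*z + 1.44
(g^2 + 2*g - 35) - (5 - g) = g^2 + 3*g - 40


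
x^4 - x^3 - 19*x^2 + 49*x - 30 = (x - 3)*(x - 2)*(x - 1)*(x + 5)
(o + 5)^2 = o^2 + 10*o + 25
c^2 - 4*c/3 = c*(c - 4/3)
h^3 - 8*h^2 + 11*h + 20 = (h - 5)*(h - 4)*(h + 1)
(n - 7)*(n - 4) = n^2 - 11*n + 28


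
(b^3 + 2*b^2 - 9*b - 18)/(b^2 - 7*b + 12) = (b^2 + 5*b + 6)/(b - 4)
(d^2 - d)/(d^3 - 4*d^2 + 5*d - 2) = d/(d^2 - 3*d + 2)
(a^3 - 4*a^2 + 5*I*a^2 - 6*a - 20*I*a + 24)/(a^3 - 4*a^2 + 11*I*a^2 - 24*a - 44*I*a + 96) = (a + 2*I)/(a + 8*I)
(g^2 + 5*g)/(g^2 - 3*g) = (g + 5)/(g - 3)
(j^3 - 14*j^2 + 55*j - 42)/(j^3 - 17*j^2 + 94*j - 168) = (j - 1)/(j - 4)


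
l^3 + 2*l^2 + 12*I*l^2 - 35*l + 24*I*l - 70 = (l + 2)*(l + 5*I)*(l + 7*I)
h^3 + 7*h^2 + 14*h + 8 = (h + 1)*(h + 2)*(h + 4)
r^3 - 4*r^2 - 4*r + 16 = (r - 4)*(r - 2)*(r + 2)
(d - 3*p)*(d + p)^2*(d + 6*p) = d^4 + 5*d^3*p - 11*d^2*p^2 - 33*d*p^3 - 18*p^4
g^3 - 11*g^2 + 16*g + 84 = (g - 7)*(g - 6)*(g + 2)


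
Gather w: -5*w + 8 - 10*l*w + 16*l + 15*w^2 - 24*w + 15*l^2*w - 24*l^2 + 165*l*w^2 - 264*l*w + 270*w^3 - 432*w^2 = -24*l^2 + 16*l + 270*w^3 + w^2*(165*l - 417) + w*(15*l^2 - 274*l - 29) + 8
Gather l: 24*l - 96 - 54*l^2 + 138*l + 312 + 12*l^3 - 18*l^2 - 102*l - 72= 12*l^3 - 72*l^2 + 60*l + 144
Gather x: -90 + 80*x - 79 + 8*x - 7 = 88*x - 176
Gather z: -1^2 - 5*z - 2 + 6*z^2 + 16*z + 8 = 6*z^2 + 11*z + 5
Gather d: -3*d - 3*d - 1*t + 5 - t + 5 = -6*d - 2*t + 10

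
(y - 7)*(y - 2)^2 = y^3 - 11*y^2 + 32*y - 28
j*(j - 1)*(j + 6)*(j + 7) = j^4 + 12*j^3 + 29*j^2 - 42*j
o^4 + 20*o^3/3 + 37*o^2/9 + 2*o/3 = o*(o + 1/3)^2*(o + 6)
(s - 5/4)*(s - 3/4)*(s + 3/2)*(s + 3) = s^4 + 5*s^3/2 - 57*s^2/16 - 153*s/32 + 135/32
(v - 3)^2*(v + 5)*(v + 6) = v^4 + 5*v^3 - 27*v^2 - 81*v + 270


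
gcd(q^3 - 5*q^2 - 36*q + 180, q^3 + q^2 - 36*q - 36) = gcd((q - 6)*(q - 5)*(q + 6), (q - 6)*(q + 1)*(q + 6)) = q^2 - 36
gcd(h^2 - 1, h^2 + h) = h + 1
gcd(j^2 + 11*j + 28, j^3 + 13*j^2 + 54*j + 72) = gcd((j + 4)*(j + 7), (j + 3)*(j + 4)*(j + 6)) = j + 4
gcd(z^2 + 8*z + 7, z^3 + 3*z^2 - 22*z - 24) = z + 1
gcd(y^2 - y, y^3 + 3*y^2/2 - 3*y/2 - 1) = y - 1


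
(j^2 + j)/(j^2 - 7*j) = (j + 1)/(j - 7)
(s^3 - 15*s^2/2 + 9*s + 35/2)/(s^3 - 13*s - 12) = (s^2 - 17*s/2 + 35/2)/(s^2 - s - 12)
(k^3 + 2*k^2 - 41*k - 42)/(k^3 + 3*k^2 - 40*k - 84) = (k + 1)/(k + 2)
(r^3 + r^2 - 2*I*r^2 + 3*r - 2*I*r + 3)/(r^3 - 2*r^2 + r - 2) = (r^2 + r*(1 - 3*I) - 3*I)/(r^2 - r*(2 + I) + 2*I)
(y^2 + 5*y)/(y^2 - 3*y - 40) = y/(y - 8)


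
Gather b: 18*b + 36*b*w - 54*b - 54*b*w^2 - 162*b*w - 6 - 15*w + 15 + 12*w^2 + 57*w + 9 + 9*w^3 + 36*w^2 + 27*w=b*(-54*w^2 - 126*w - 36) + 9*w^3 + 48*w^2 + 69*w + 18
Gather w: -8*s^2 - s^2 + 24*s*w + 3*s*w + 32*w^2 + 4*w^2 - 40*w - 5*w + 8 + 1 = -9*s^2 + 36*w^2 + w*(27*s - 45) + 9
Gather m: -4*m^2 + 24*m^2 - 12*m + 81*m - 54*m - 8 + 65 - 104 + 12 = 20*m^2 + 15*m - 35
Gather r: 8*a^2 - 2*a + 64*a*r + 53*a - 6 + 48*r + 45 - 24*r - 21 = 8*a^2 + 51*a + r*(64*a + 24) + 18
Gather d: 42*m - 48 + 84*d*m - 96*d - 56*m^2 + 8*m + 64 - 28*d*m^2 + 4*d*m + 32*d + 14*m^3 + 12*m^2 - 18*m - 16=d*(-28*m^2 + 88*m - 64) + 14*m^3 - 44*m^2 + 32*m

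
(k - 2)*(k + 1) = k^2 - k - 2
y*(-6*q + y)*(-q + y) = 6*q^2*y - 7*q*y^2 + y^3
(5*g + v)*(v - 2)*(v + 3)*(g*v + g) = 5*g^2*v^3 + 10*g^2*v^2 - 25*g^2*v - 30*g^2 + g*v^4 + 2*g*v^3 - 5*g*v^2 - 6*g*v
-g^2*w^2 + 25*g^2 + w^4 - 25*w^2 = (-g + w)*(g + w)*(w - 5)*(w + 5)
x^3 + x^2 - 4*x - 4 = (x - 2)*(x + 1)*(x + 2)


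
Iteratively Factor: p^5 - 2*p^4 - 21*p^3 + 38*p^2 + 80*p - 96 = (p - 4)*(p^4 + 2*p^3 - 13*p^2 - 14*p + 24) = (p - 4)*(p + 4)*(p^3 - 2*p^2 - 5*p + 6) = (p - 4)*(p - 3)*(p + 4)*(p^2 + p - 2) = (p - 4)*(p - 3)*(p + 2)*(p + 4)*(p - 1)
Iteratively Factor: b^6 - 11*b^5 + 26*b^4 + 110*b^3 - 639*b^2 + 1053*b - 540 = (b - 3)*(b^5 - 8*b^4 + 2*b^3 + 116*b^2 - 291*b + 180) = (b - 5)*(b - 3)*(b^4 - 3*b^3 - 13*b^2 + 51*b - 36) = (b - 5)*(b - 3)^2*(b^3 - 13*b + 12) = (b - 5)*(b - 3)^2*(b + 4)*(b^2 - 4*b + 3) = (b - 5)*(b - 3)^3*(b + 4)*(b - 1)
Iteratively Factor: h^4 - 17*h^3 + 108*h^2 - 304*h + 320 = (h - 5)*(h^3 - 12*h^2 + 48*h - 64) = (h - 5)*(h - 4)*(h^2 - 8*h + 16) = (h - 5)*(h - 4)^2*(h - 4)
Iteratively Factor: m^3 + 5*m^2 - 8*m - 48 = (m + 4)*(m^2 + m - 12) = (m - 3)*(m + 4)*(m + 4)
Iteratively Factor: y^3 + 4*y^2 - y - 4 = (y + 1)*(y^2 + 3*y - 4) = (y - 1)*(y + 1)*(y + 4)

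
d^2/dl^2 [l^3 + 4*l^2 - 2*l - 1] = 6*l + 8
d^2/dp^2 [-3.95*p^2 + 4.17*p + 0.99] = -7.90000000000000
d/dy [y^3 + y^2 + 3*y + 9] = 3*y^2 + 2*y + 3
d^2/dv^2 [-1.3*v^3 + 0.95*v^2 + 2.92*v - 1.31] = 1.9 - 7.8*v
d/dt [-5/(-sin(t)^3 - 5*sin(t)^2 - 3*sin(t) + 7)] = -5*(3*sin(t)^2 + 10*sin(t) + 3)*cos(t)/(sin(t)^3 + 5*sin(t)^2 + 3*sin(t) - 7)^2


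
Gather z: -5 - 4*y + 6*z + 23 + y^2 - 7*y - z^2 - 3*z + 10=y^2 - 11*y - z^2 + 3*z + 28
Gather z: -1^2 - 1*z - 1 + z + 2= 0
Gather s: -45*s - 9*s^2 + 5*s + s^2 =-8*s^2 - 40*s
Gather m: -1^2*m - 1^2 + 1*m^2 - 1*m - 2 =m^2 - 2*m - 3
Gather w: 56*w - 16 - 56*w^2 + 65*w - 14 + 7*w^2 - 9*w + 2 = -49*w^2 + 112*w - 28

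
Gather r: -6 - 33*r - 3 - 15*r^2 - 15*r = -15*r^2 - 48*r - 9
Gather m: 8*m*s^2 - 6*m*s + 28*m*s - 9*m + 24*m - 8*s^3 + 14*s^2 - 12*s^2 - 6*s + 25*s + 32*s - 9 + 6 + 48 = m*(8*s^2 + 22*s + 15) - 8*s^3 + 2*s^2 + 51*s + 45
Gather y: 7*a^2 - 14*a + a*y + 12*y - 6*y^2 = 7*a^2 - 14*a - 6*y^2 + y*(a + 12)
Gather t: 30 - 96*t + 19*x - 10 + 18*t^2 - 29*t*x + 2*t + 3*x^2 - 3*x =18*t^2 + t*(-29*x - 94) + 3*x^2 + 16*x + 20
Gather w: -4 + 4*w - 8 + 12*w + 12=16*w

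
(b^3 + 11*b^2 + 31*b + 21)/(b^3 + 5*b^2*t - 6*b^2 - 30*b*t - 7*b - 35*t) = (b^2 + 10*b + 21)/(b^2 + 5*b*t - 7*b - 35*t)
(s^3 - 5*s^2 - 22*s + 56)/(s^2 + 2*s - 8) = s - 7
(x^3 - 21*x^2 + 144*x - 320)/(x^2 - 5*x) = x - 16 + 64/x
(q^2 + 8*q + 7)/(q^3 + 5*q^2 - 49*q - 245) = (q + 1)/(q^2 - 2*q - 35)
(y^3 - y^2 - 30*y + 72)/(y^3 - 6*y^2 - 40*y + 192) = (y - 3)/(y - 8)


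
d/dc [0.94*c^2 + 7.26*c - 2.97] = 1.88*c + 7.26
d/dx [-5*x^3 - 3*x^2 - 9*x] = -15*x^2 - 6*x - 9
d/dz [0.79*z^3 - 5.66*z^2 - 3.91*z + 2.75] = 2.37*z^2 - 11.32*z - 3.91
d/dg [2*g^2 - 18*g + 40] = 4*g - 18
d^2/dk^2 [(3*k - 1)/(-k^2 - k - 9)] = 2*(-(2*k + 1)^2*(3*k - 1) + (9*k + 2)*(k^2 + k + 9))/(k^2 + k + 9)^3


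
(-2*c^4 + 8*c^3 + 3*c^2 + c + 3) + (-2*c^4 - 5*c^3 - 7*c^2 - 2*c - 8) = -4*c^4 + 3*c^3 - 4*c^2 - c - 5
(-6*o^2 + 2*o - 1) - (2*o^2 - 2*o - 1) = -8*o^2 + 4*o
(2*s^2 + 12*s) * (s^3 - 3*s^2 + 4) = 2*s^5 + 6*s^4 - 36*s^3 + 8*s^2 + 48*s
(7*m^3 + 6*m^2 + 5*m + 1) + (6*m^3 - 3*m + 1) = 13*m^3 + 6*m^2 + 2*m + 2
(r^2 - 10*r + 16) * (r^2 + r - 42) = r^4 - 9*r^3 - 36*r^2 + 436*r - 672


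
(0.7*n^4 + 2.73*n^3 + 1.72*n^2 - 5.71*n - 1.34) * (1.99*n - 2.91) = 1.393*n^5 + 3.3957*n^4 - 4.5215*n^3 - 16.3681*n^2 + 13.9495*n + 3.8994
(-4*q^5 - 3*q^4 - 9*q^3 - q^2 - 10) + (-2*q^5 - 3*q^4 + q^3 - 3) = -6*q^5 - 6*q^4 - 8*q^3 - q^2 - 13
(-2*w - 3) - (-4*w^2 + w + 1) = 4*w^2 - 3*w - 4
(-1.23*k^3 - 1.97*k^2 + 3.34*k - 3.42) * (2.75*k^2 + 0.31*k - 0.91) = -3.3825*k^5 - 5.7988*k^4 + 9.6936*k^3 - 6.5769*k^2 - 4.0996*k + 3.1122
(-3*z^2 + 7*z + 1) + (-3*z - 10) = -3*z^2 + 4*z - 9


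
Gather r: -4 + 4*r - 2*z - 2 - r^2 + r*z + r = -r^2 + r*(z + 5) - 2*z - 6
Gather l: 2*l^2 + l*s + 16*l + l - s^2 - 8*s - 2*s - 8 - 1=2*l^2 + l*(s + 17) - s^2 - 10*s - 9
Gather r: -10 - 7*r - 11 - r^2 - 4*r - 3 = -r^2 - 11*r - 24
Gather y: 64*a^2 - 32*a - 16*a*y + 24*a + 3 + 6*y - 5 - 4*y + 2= 64*a^2 - 8*a + y*(2 - 16*a)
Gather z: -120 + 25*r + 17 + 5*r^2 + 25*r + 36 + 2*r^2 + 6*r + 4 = 7*r^2 + 56*r - 63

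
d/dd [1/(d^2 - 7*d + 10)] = (7 - 2*d)/(d^2 - 7*d + 10)^2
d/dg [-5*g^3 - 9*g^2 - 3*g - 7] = -15*g^2 - 18*g - 3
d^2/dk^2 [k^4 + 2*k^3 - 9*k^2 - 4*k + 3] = 12*k^2 + 12*k - 18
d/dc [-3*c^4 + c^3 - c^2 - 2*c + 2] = -12*c^3 + 3*c^2 - 2*c - 2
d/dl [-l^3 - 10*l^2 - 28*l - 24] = -3*l^2 - 20*l - 28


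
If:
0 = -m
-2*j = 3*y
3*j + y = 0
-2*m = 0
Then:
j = 0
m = 0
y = 0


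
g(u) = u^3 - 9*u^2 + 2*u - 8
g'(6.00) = 2.00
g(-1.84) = -48.38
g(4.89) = -96.50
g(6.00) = -104.00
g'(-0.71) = 16.29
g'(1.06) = -13.71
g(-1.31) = -28.31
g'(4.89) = -14.28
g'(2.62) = -24.57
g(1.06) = -14.80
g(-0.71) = -14.31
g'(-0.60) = 13.88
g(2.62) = -46.55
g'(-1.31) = 30.73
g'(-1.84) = 45.28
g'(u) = 3*u^2 - 18*u + 2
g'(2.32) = -23.61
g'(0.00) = 2.00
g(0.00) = -8.00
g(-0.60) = -12.66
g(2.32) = -39.31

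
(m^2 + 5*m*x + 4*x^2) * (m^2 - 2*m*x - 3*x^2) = m^4 + 3*m^3*x - 9*m^2*x^2 - 23*m*x^3 - 12*x^4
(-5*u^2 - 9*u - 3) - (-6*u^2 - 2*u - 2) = u^2 - 7*u - 1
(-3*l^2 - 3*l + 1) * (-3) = 9*l^2 + 9*l - 3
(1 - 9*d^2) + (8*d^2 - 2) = -d^2 - 1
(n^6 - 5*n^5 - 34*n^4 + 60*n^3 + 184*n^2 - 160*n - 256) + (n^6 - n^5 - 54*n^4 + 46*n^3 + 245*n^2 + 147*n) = 2*n^6 - 6*n^5 - 88*n^4 + 106*n^3 + 429*n^2 - 13*n - 256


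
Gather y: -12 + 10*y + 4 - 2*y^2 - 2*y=-2*y^2 + 8*y - 8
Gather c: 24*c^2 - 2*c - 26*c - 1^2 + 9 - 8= 24*c^2 - 28*c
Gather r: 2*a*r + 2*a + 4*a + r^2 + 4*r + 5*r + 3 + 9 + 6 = 6*a + r^2 + r*(2*a + 9) + 18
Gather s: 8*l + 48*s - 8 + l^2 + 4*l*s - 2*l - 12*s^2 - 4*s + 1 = l^2 + 6*l - 12*s^2 + s*(4*l + 44) - 7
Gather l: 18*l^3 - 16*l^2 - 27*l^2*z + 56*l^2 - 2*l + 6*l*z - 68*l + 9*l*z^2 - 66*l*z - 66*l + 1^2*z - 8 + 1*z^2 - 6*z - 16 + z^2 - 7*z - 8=18*l^3 + l^2*(40 - 27*z) + l*(9*z^2 - 60*z - 136) + 2*z^2 - 12*z - 32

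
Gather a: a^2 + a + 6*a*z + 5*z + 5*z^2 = a^2 + a*(6*z + 1) + 5*z^2 + 5*z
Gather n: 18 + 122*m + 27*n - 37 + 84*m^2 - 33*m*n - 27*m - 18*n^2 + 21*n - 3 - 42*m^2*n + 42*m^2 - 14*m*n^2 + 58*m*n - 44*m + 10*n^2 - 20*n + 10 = 126*m^2 + 51*m + n^2*(-14*m - 8) + n*(-42*m^2 + 25*m + 28) - 12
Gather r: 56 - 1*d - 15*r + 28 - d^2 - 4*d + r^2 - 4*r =-d^2 - 5*d + r^2 - 19*r + 84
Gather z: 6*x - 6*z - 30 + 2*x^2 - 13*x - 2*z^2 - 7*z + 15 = 2*x^2 - 7*x - 2*z^2 - 13*z - 15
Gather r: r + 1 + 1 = r + 2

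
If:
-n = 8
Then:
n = -8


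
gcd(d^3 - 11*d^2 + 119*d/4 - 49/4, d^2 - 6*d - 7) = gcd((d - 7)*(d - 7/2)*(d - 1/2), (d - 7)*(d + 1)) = d - 7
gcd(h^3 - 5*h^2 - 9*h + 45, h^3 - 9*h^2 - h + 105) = h^2 - 2*h - 15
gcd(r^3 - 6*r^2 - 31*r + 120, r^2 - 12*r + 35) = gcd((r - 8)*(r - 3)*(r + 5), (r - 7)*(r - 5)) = 1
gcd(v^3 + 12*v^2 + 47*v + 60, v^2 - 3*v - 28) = v + 4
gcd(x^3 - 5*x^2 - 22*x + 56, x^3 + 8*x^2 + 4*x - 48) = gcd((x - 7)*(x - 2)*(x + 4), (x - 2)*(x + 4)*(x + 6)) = x^2 + 2*x - 8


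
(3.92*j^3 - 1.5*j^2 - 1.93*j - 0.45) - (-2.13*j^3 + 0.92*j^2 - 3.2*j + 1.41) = 6.05*j^3 - 2.42*j^2 + 1.27*j - 1.86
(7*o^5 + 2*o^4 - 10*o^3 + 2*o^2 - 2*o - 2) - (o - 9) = 7*o^5 + 2*o^4 - 10*o^3 + 2*o^2 - 3*o + 7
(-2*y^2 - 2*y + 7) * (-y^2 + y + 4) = 2*y^4 - 17*y^2 - y + 28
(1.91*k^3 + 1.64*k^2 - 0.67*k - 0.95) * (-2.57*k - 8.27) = -4.9087*k^4 - 20.0105*k^3 - 11.8409*k^2 + 7.9824*k + 7.8565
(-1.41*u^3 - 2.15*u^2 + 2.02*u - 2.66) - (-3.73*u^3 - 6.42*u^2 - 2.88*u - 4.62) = 2.32*u^3 + 4.27*u^2 + 4.9*u + 1.96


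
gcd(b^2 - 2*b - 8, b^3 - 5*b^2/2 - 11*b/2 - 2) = b - 4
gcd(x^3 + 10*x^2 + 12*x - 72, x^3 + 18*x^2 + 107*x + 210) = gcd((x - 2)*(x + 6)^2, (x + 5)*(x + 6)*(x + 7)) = x + 6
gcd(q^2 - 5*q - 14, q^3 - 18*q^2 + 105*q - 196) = q - 7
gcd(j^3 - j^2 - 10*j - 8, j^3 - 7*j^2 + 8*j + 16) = j^2 - 3*j - 4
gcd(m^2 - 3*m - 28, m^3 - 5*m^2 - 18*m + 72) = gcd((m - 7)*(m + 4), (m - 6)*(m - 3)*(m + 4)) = m + 4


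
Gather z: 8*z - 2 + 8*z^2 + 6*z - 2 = 8*z^2 + 14*z - 4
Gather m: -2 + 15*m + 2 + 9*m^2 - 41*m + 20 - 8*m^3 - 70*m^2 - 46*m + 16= -8*m^3 - 61*m^2 - 72*m + 36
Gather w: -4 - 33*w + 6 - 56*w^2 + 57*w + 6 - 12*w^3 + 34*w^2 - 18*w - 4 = -12*w^3 - 22*w^2 + 6*w + 4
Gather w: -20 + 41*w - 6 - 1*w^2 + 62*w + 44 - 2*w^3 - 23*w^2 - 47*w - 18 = -2*w^3 - 24*w^2 + 56*w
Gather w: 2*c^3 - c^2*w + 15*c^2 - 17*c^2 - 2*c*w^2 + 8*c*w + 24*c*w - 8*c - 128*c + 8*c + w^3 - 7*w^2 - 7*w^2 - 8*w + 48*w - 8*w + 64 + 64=2*c^3 - 2*c^2 - 128*c + w^3 + w^2*(-2*c - 14) + w*(-c^2 + 32*c + 32) + 128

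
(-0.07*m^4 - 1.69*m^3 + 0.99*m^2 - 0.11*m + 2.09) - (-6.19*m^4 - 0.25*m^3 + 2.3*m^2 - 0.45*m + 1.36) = 6.12*m^4 - 1.44*m^3 - 1.31*m^2 + 0.34*m + 0.73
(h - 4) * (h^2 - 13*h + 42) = h^3 - 17*h^2 + 94*h - 168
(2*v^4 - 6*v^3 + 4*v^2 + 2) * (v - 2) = 2*v^5 - 10*v^4 + 16*v^3 - 8*v^2 + 2*v - 4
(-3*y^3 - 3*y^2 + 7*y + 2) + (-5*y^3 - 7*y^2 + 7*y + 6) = -8*y^3 - 10*y^2 + 14*y + 8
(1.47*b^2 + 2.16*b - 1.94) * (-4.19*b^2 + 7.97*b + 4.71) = -6.1593*b^4 + 2.6655*b^3 + 32.2675*b^2 - 5.2882*b - 9.1374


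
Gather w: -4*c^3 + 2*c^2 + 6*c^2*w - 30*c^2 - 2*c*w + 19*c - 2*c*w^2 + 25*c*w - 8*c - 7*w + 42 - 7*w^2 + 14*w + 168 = -4*c^3 - 28*c^2 + 11*c + w^2*(-2*c - 7) + w*(6*c^2 + 23*c + 7) + 210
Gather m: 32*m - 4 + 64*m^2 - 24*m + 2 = 64*m^2 + 8*m - 2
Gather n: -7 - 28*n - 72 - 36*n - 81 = -64*n - 160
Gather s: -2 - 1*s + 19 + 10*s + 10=9*s + 27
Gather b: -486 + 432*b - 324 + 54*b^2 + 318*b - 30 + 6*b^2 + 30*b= 60*b^2 + 780*b - 840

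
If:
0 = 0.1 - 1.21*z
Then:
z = 0.08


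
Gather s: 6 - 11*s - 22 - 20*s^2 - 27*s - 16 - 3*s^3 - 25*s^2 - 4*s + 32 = -3*s^3 - 45*s^2 - 42*s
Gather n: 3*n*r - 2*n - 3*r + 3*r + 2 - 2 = n*(3*r - 2)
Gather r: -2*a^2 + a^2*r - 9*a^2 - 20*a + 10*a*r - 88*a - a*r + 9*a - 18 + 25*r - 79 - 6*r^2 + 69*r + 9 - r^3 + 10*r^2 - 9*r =-11*a^2 - 99*a - r^3 + 4*r^2 + r*(a^2 + 9*a + 85) - 88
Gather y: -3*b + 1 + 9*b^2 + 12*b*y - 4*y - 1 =9*b^2 - 3*b + y*(12*b - 4)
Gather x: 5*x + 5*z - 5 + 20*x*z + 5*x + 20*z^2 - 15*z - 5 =x*(20*z + 10) + 20*z^2 - 10*z - 10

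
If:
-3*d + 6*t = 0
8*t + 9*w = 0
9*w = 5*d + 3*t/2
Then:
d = 0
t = 0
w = 0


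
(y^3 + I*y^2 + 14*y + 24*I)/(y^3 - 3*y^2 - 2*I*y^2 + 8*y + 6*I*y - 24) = (y + 3*I)/(y - 3)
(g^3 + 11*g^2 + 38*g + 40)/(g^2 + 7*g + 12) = (g^2 + 7*g + 10)/(g + 3)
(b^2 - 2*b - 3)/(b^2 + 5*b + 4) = (b - 3)/(b + 4)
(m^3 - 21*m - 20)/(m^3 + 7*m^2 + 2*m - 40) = (m^2 - 4*m - 5)/(m^2 + 3*m - 10)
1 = 1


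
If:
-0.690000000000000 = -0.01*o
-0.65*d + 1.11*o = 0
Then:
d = 117.83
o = 69.00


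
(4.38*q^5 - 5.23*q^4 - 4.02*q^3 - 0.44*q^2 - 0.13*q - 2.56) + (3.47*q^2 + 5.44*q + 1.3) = 4.38*q^5 - 5.23*q^4 - 4.02*q^3 + 3.03*q^2 + 5.31*q - 1.26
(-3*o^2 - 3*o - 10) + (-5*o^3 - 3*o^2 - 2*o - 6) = -5*o^3 - 6*o^2 - 5*o - 16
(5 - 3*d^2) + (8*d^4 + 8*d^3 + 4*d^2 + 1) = 8*d^4 + 8*d^3 + d^2 + 6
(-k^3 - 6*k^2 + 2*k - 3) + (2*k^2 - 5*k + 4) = -k^3 - 4*k^2 - 3*k + 1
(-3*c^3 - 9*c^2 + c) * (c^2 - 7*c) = -3*c^5 + 12*c^4 + 64*c^3 - 7*c^2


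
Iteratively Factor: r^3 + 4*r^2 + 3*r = (r + 1)*(r^2 + 3*r) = r*(r + 1)*(r + 3)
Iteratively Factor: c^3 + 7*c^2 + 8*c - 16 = (c - 1)*(c^2 + 8*c + 16) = (c - 1)*(c + 4)*(c + 4)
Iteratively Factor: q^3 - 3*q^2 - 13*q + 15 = (q - 5)*(q^2 + 2*q - 3) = (q - 5)*(q + 3)*(q - 1)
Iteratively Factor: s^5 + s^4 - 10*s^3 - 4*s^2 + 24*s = (s - 2)*(s^4 + 3*s^3 - 4*s^2 - 12*s) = (s - 2)*(s + 3)*(s^3 - 4*s) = (s - 2)*(s + 2)*(s + 3)*(s^2 - 2*s) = (s - 2)^2*(s + 2)*(s + 3)*(s)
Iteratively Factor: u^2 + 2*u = (u + 2)*(u)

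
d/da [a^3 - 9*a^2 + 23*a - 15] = 3*a^2 - 18*a + 23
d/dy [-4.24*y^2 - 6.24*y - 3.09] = -8.48*y - 6.24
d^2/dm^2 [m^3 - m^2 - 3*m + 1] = 6*m - 2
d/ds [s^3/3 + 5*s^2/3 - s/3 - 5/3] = s^2 + 10*s/3 - 1/3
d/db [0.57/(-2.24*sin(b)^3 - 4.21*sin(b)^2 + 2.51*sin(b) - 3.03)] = (3.8304*sin(b)^2 + 4.7994*sin(b) - 1.4307)*cos(b)/(2.24*sin(b)^3 + 4.21*sin(b)^2 - 2.51*sin(b) + 3.03)^2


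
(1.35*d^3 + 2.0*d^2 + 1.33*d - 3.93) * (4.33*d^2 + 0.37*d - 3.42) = 5.8455*d^5 + 9.1595*d^4 + 1.8819*d^3 - 23.3648*d^2 - 6.0027*d + 13.4406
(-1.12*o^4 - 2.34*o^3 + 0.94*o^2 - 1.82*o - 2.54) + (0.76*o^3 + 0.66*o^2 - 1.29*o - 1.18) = -1.12*o^4 - 1.58*o^3 + 1.6*o^2 - 3.11*o - 3.72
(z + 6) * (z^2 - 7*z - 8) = z^3 - z^2 - 50*z - 48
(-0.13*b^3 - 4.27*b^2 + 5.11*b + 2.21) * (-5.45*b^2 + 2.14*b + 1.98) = 0.7085*b^5 + 22.9933*b^4 - 37.2447*b^3 - 9.5637*b^2 + 14.8472*b + 4.3758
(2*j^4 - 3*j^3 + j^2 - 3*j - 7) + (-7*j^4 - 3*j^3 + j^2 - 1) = -5*j^4 - 6*j^3 + 2*j^2 - 3*j - 8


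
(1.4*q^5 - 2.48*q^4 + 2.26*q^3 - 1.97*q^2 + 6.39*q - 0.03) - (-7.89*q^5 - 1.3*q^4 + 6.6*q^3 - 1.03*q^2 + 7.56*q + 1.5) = 9.29*q^5 - 1.18*q^4 - 4.34*q^3 - 0.94*q^2 - 1.17*q - 1.53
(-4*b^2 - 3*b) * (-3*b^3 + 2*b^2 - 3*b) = 12*b^5 + b^4 + 6*b^3 + 9*b^2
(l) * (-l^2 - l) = -l^3 - l^2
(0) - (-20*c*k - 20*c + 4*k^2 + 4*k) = 20*c*k + 20*c - 4*k^2 - 4*k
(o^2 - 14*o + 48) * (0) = 0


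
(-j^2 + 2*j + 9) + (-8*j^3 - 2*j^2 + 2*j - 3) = -8*j^3 - 3*j^2 + 4*j + 6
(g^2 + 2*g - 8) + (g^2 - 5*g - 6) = 2*g^2 - 3*g - 14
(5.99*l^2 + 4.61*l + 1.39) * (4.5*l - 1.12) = 26.955*l^3 + 14.0362*l^2 + 1.0918*l - 1.5568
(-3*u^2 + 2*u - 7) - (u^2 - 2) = -4*u^2 + 2*u - 5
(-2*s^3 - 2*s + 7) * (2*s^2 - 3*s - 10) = -4*s^5 + 6*s^4 + 16*s^3 + 20*s^2 - s - 70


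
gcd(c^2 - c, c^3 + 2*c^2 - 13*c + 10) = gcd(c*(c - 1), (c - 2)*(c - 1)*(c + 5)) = c - 1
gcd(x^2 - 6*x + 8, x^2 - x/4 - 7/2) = x - 2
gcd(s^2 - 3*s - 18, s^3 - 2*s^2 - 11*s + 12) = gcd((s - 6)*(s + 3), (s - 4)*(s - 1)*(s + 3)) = s + 3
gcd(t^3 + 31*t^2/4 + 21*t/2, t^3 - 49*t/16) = t^2 + 7*t/4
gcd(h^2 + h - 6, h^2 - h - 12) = h + 3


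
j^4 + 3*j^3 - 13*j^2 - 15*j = j*(j - 3)*(j + 1)*(j + 5)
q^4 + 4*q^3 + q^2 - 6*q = q*(q - 1)*(q + 2)*(q + 3)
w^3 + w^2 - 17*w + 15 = (w - 3)*(w - 1)*(w + 5)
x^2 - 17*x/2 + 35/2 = (x - 5)*(x - 7/2)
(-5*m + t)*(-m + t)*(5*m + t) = 25*m^3 - 25*m^2*t - m*t^2 + t^3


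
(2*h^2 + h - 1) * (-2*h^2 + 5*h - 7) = -4*h^4 + 8*h^3 - 7*h^2 - 12*h + 7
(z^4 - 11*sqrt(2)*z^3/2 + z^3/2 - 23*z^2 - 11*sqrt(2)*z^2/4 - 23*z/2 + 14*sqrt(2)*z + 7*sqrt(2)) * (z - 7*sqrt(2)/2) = z^5 - 9*sqrt(2)*z^4 + z^4/2 - 9*sqrt(2)*z^3/2 + 31*z^3/2 + 31*z^2/4 + 189*sqrt(2)*z^2/2 - 98*z + 189*sqrt(2)*z/4 - 49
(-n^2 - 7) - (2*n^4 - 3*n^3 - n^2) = -2*n^4 + 3*n^3 - 7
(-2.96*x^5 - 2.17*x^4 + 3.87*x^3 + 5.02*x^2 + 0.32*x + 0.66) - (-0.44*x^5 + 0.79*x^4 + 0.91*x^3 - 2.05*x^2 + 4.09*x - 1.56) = -2.52*x^5 - 2.96*x^4 + 2.96*x^3 + 7.07*x^2 - 3.77*x + 2.22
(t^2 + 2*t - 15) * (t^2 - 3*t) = t^4 - t^3 - 21*t^2 + 45*t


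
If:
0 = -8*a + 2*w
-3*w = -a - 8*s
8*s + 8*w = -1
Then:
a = -1/43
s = -11/344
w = -4/43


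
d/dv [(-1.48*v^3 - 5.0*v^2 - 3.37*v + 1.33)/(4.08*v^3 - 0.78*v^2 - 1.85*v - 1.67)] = (3.5527136788005e-15*v^5 + 21.5544*v^4 + 32.9752*v^3 - 2.243*v^2 + 18.7748*v + 8.0884)/(16.6464*v^6 - 6.3648*v^5 - 14.4876*v^4 - 10.7412*v^3 + 6.0277*v^2 + 6.179*v + 2.7889)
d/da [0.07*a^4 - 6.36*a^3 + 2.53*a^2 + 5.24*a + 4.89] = 0.28*a^3 - 19.08*a^2 + 5.06*a + 5.24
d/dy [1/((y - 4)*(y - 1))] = (5 - 2*y)/(y^4 - 10*y^3 + 33*y^2 - 40*y + 16)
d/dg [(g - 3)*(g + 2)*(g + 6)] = 3*g^2 + 10*g - 12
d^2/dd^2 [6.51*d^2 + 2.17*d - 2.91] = 13.0200000000000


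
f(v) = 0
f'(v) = 0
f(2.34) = 0.00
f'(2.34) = 0.00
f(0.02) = 0.00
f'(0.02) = 0.00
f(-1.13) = 0.00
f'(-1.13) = 0.00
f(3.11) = 0.00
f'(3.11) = 0.00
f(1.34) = 0.00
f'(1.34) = 0.00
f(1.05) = 0.00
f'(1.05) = 0.00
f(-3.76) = 0.00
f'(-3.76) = 0.00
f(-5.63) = 0.00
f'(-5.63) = 0.00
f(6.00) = 0.00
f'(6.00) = 0.00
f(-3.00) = 0.00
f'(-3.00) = 0.00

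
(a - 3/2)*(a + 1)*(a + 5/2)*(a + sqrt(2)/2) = a^4 + sqrt(2)*a^3/2 + 2*a^3 - 11*a^2/4 + sqrt(2)*a^2 - 15*a/4 - 11*sqrt(2)*a/8 - 15*sqrt(2)/8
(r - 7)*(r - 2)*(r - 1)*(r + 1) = r^4 - 9*r^3 + 13*r^2 + 9*r - 14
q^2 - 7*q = q*(q - 7)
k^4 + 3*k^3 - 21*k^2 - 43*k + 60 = (k - 4)*(k - 1)*(k + 3)*(k + 5)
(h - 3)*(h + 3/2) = h^2 - 3*h/2 - 9/2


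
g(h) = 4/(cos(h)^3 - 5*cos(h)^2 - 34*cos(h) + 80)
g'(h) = 4*(3*sin(h)*cos(h)^2 - 10*sin(h)*cos(h) - 34*sin(h))/(cos(h)^3 - 5*cos(h)^2 - 34*cos(h) + 80)^2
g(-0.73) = 0.08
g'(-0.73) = 0.04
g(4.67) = 0.05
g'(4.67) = 0.02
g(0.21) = 0.09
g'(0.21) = -0.02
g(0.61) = 0.08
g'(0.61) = -0.04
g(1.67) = 0.05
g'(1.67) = -0.02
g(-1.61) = 0.05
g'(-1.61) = 0.02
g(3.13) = 0.04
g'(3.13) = -0.00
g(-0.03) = 0.10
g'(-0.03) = 0.00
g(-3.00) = 0.04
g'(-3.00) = 0.00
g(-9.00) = 0.04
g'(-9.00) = 0.00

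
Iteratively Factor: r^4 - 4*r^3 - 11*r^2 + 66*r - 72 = (r + 4)*(r^3 - 8*r^2 + 21*r - 18) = (r - 3)*(r + 4)*(r^2 - 5*r + 6) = (r - 3)*(r - 2)*(r + 4)*(r - 3)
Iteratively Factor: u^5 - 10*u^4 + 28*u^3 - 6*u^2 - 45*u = (u - 3)*(u^4 - 7*u^3 + 7*u^2 + 15*u) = (u - 3)*(u + 1)*(u^3 - 8*u^2 + 15*u) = (u - 3)^2*(u + 1)*(u^2 - 5*u) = u*(u - 3)^2*(u + 1)*(u - 5)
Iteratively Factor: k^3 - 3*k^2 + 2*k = (k - 2)*(k^2 - k) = (k - 2)*(k - 1)*(k)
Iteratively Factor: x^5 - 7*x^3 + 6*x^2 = (x + 3)*(x^4 - 3*x^3 + 2*x^2) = x*(x + 3)*(x^3 - 3*x^2 + 2*x) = x^2*(x + 3)*(x^2 - 3*x + 2) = x^2*(x - 1)*(x + 3)*(x - 2)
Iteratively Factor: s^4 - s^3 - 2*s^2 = (s + 1)*(s^3 - 2*s^2) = s*(s + 1)*(s^2 - 2*s) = s*(s - 2)*(s + 1)*(s)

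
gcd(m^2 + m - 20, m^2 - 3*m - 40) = m + 5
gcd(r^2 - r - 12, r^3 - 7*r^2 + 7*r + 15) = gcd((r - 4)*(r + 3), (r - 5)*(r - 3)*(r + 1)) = 1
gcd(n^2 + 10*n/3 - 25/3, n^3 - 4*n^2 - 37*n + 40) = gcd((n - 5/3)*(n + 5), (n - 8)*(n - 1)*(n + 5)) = n + 5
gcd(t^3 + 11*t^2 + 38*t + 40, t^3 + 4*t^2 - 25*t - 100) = t^2 + 9*t + 20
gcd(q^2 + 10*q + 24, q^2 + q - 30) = q + 6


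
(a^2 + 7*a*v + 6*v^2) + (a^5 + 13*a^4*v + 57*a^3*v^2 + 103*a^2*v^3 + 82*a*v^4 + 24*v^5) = a^5 + 13*a^4*v + 57*a^3*v^2 + 103*a^2*v^3 + a^2 + 82*a*v^4 + 7*a*v + 24*v^5 + 6*v^2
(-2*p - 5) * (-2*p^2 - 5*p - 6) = 4*p^3 + 20*p^2 + 37*p + 30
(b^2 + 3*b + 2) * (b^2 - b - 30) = b^4 + 2*b^3 - 31*b^2 - 92*b - 60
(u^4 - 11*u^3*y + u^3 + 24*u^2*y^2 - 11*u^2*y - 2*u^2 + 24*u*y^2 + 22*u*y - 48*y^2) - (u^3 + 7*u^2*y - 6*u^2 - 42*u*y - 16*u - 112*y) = u^4 - 11*u^3*y + 24*u^2*y^2 - 18*u^2*y + 4*u^2 + 24*u*y^2 + 64*u*y + 16*u - 48*y^2 + 112*y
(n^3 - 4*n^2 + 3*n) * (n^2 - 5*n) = n^5 - 9*n^4 + 23*n^3 - 15*n^2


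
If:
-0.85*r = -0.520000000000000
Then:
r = 0.61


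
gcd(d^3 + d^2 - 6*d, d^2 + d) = d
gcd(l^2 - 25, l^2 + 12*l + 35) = l + 5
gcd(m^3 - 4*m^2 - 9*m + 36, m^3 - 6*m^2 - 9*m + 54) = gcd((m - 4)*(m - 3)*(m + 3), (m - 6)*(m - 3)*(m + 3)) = m^2 - 9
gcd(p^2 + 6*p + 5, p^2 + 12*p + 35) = p + 5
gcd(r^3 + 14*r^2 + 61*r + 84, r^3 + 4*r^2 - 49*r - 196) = r^2 + 11*r + 28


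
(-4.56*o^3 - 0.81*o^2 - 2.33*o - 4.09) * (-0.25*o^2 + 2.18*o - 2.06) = 1.14*o^5 - 9.7383*o^4 + 8.2103*o^3 - 2.3883*o^2 - 4.1164*o + 8.4254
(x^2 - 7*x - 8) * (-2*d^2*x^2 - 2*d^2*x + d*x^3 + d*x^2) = -2*d^2*x^4 + 12*d^2*x^3 + 30*d^2*x^2 + 16*d^2*x + d*x^5 - 6*d*x^4 - 15*d*x^3 - 8*d*x^2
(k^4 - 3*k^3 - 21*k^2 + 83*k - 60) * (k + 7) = k^5 + 4*k^4 - 42*k^3 - 64*k^2 + 521*k - 420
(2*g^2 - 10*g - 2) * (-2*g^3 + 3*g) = -4*g^5 + 20*g^4 + 10*g^3 - 30*g^2 - 6*g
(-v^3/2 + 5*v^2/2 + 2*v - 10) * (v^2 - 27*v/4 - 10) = -v^5/2 + 47*v^4/8 - 79*v^3/8 - 97*v^2/2 + 95*v/2 + 100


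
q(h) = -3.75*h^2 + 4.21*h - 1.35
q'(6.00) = -40.79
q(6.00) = -111.09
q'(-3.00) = 26.71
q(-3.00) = -47.73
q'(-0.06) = 4.66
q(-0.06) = -1.62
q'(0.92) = -2.69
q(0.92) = -0.65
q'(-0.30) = 6.46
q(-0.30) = -2.95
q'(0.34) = 1.66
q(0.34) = -0.35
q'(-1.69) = 16.88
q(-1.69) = -19.18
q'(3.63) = -23.02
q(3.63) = -35.48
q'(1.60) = -7.79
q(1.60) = -4.21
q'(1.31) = -5.62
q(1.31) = -2.27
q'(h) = 4.21 - 7.5*h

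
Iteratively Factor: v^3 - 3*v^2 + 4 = (v - 2)*(v^2 - v - 2) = (v - 2)^2*(v + 1)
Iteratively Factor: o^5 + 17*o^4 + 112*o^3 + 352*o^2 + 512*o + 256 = (o + 4)*(o^4 + 13*o^3 + 60*o^2 + 112*o + 64) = (o + 4)^2*(o^3 + 9*o^2 + 24*o + 16) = (o + 1)*(o + 4)^2*(o^2 + 8*o + 16) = (o + 1)*(o + 4)^3*(o + 4)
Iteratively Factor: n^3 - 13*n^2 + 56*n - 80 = (n - 4)*(n^2 - 9*n + 20) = (n - 4)^2*(n - 5)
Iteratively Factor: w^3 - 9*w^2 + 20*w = (w - 4)*(w^2 - 5*w) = (w - 5)*(w - 4)*(w)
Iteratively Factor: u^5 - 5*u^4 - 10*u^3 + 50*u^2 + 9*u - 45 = (u + 3)*(u^4 - 8*u^3 + 14*u^2 + 8*u - 15) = (u + 1)*(u + 3)*(u^3 - 9*u^2 + 23*u - 15) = (u - 3)*(u + 1)*(u + 3)*(u^2 - 6*u + 5) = (u - 5)*(u - 3)*(u + 1)*(u + 3)*(u - 1)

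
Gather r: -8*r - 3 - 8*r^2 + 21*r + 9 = -8*r^2 + 13*r + 6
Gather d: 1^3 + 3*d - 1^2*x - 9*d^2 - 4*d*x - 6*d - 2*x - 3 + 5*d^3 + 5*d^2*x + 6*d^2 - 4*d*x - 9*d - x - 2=5*d^3 + d^2*(5*x - 3) + d*(-8*x - 12) - 4*x - 4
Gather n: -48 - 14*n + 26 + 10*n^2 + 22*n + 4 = 10*n^2 + 8*n - 18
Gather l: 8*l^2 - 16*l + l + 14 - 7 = 8*l^2 - 15*l + 7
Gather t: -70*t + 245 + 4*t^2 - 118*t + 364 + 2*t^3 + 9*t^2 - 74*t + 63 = 2*t^3 + 13*t^2 - 262*t + 672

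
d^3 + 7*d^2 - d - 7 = (d - 1)*(d + 1)*(d + 7)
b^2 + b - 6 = (b - 2)*(b + 3)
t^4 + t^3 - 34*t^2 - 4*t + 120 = (t - 5)*(t - 2)*(t + 2)*(t + 6)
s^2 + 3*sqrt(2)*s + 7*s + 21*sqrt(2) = (s + 7)*(s + 3*sqrt(2))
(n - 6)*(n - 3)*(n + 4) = n^3 - 5*n^2 - 18*n + 72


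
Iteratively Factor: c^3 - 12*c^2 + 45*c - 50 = (c - 5)*(c^2 - 7*c + 10) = (c - 5)*(c - 2)*(c - 5)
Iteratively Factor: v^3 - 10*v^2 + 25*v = (v - 5)*(v^2 - 5*v) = v*(v - 5)*(v - 5)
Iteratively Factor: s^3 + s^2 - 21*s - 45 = (s + 3)*(s^2 - 2*s - 15) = (s - 5)*(s + 3)*(s + 3)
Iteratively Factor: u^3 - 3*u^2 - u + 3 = (u - 1)*(u^2 - 2*u - 3) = (u - 3)*(u - 1)*(u + 1)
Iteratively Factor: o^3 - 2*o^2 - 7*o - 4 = (o + 1)*(o^2 - 3*o - 4) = (o - 4)*(o + 1)*(o + 1)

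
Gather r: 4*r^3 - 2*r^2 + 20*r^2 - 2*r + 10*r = 4*r^3 + 18*r^2 + 8*r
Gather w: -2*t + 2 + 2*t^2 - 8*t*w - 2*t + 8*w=2*t^2 - 4*t + w*(8 - 8*t) + 2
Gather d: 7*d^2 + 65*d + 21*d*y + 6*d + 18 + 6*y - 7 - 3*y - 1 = 7*d^2 + d*(21*y + 71) + 3*y + 10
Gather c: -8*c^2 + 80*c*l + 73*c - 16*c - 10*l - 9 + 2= -8*c^2 + c*(80*l + 57) - 10*l - 7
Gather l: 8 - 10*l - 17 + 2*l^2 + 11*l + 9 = 2*l^2 + l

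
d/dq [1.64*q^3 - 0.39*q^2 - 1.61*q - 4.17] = 4.92*q^2 - 0.78*q - 1.61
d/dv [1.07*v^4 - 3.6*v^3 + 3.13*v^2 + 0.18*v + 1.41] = 4.28*v^3 - 10.8*v^2 + 6.26*v + 0.18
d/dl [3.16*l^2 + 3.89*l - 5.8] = 6.32*l + 3.89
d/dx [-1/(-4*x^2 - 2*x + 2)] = (-4*x - 1)/(2*(2*x^2 + x - 1)^2)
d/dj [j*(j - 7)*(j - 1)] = 3*j^2 - 16*j + 7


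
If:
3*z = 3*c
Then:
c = z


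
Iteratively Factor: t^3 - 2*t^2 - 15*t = (t - 5)*(t^2 + 3*t) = t*(t - 5)*(t + 3)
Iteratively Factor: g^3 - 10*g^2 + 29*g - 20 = (g - 1)*(g^2 - 9*g + 20) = (g - 5)*(g - 1)*(g - 4)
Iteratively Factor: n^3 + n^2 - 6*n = (n + 3)*(n^2 - 2*n) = (n - 2)*(n + 3)*(n)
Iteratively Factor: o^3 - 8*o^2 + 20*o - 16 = (o - 2)*(o^2 - 6*o + 8) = (o - 2)^2*(o - 4)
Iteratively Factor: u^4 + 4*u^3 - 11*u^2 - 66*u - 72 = (u - 4)*(u^3 + 8*u^2 + 21*u + 18) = (u - 4)*(u + 3)*(u^2 + 5*u + 6) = (u - 4)*(u + 2)*(u + 3)*(u + 3)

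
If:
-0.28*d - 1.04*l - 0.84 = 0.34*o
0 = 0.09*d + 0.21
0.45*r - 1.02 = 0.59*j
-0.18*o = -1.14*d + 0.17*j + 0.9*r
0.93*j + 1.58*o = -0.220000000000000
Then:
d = -2.33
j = -3.76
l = -0.86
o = 2.07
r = -2.66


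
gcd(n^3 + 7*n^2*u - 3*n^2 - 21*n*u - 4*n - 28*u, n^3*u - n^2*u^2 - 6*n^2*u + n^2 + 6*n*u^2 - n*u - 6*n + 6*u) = 1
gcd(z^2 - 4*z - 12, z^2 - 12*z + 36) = z - 6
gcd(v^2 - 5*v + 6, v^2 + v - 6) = v - 2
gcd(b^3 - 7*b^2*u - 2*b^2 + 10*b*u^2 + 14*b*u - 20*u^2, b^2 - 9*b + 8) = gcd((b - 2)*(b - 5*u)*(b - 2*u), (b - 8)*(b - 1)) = 1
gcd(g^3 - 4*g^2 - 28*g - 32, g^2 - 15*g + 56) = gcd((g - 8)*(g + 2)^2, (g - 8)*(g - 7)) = g - 8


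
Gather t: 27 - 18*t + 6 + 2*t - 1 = 32 - 16*t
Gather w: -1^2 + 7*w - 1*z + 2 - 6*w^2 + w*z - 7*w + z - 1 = -6*w^2 + w*z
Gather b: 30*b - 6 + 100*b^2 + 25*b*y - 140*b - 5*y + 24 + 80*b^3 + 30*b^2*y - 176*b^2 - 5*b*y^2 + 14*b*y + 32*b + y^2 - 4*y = 80*b^3 + b^2*(30*y - 76) + b*(-5*y^2 + 39*y - 78) + y^2 - 9*y + 18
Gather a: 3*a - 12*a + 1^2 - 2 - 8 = -9*a - 9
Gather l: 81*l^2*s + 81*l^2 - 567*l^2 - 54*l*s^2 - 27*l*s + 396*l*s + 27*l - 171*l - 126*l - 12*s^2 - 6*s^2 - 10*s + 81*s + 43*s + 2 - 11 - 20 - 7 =l^2*(81*s - 486) + l*(-54*s^2 + 369*s - 270) - 18*s^2 + 114*s - 36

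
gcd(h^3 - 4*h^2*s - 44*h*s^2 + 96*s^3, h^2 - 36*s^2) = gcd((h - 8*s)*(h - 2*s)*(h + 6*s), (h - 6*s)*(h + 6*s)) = h + 6*s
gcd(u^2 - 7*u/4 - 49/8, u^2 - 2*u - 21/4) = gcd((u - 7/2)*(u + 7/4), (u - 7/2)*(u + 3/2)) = u - 7/2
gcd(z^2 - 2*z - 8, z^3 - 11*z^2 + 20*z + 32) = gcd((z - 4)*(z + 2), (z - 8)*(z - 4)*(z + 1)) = z - 4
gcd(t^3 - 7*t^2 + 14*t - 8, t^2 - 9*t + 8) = t - 1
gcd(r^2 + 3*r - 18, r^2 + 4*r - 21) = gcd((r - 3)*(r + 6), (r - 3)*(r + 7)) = r - 3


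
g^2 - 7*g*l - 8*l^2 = (g - 8*l)*(g + l)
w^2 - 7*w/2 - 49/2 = (w - 7)*(w + 7/2)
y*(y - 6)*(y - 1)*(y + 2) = y^4 - 5*y^3 - 8*y^2 + 12*y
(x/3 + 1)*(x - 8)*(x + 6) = x^3/3 + x^2/3 - 18*x - 48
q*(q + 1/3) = q^2 + q/3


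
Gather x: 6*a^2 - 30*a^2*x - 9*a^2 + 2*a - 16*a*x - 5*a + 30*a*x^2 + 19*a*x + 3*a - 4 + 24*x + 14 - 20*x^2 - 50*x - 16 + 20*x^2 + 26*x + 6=-3*a^2 + 30*a*x^2 + x*(-30*a^2 + 3*a)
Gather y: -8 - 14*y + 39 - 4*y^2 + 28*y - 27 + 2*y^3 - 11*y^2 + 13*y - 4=2*y^3 - 15*y^2 + 27*y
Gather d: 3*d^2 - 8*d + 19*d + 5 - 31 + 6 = 3*d^2 + 11*d - 20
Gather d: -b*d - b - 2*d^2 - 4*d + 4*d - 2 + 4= -b*d - b - 2*d^2 + 2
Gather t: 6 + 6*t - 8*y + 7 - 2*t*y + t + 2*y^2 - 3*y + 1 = t*(7 - 2*y) + 2*y^2 - 11*y + 14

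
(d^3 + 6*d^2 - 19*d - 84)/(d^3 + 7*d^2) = (d^2 - d - 12)/d^2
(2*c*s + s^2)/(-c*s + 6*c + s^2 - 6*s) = s*(2*c + s)/(-c*s + 6*c + s^2 - 6*s)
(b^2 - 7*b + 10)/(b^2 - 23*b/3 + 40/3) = 3*(b - 2)/(3*b - 8)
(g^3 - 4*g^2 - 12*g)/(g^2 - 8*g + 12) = g*(g + 2)/(g - 2)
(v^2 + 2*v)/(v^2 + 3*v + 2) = v/(v + 1)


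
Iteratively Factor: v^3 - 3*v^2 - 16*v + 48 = (v - 4)*(v^2 + v - 12) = (v - 4)*(v - 3)*(v + 4)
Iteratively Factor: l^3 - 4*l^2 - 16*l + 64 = (l - 4)*(l^2 - 16) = (l - 4)*(l + 4)*(l - 4)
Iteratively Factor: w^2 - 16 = (w + 4)*(w - 4)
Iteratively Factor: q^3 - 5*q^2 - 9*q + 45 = (q + 3)*(q^2 - 8*q + 15) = (q - 3)*(q + 3)*(q - 5)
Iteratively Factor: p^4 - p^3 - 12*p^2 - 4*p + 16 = (p + 2)*(p^3 - 3*p^2 - 6*p + 8) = (p - 1)*(p + 2)*(p^2 - 2*p - 8) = (p - 1)*(p + 2)^2*(p - 4)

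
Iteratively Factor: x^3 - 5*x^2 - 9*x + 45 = (x + 3)*(x^2 - 8*x + 15) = (x - 3)*(x + 3)*(x - 5)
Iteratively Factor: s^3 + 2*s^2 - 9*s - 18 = (s - 3)*(s^2 + 5*s + 6) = (s - 3)*(s + 2)*(s + 3)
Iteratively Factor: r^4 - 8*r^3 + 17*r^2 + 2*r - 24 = (r - 3)*(r^3 - 5*r^2 + 2*r + 8) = (r - 3)*(r + 1)*(r^2 - 6*r + 8) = (r - 4)*(r - 3)*(r + 1)*(r - 2)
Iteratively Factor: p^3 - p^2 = (p)*(p^2 - p) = p*(p - 1)*(p)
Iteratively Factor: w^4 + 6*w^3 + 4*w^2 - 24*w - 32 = (w - 2)*(w^3 + 8*w^2 + 20*w + 16) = (w - 2)*(w + 2)*(w^2 + 6*w + 8) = (w - 2)*(w + 2)^2*(w + 4)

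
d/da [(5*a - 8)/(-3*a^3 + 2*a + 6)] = (-15*a^3 + 10*a + (5*a - 8)*(9*a^2 - 2) + 30)/(-3*a^3 + 2*a + 6)^2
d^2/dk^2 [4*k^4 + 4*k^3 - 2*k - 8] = 24*k*(2*k + 1)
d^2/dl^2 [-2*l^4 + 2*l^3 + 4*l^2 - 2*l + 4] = -24*l^2 + 12*l + 8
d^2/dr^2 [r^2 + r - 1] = 2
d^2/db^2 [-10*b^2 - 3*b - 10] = -20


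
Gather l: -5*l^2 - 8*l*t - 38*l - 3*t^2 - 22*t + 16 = -5*l^2 + l*(-8*t - 38) - 3*t^2 - 22*t + 16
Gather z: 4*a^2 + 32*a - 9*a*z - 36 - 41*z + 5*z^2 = 4*a^2 + 32*a + 5*z^2 + z*(-9*a - 41) - 36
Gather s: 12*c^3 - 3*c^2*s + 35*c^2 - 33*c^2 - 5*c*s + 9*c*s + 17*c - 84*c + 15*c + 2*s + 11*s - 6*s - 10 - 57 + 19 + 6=12*c^3 + 2*c^2 - 52*c + s*(-3*c^2 + 4*c + 7) - 42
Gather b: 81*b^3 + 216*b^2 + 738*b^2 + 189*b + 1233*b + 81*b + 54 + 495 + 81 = 81*b^3 + 954*b^2 + 1503*b + 630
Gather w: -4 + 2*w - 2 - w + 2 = w - 4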